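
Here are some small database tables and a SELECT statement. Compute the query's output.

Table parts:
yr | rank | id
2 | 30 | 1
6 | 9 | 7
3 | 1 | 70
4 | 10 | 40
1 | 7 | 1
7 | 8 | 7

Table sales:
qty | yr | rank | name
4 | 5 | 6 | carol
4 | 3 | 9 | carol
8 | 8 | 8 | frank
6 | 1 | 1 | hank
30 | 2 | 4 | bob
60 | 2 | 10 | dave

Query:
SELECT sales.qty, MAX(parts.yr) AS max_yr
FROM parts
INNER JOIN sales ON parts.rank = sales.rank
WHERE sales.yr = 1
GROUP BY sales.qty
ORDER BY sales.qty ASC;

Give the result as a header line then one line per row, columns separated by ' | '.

After JOIN sales (4 rows):
parts.yr | parts.rank | parts.id | sales.qty | sales.yr | sales.rank | sales.name
6 | 9 | 7 | 4 | 3 | 9 | carol
3 | 1 | 70 | 6 | 1 | 1 | hank
4 | 10 | 40 | 60 | 2 | 10 | dave
7 | 8 | 7 | 8 | 8 | 8 | frank
After WHERE (1 rows):
parts.yr | parts.rank | parts.id | sales.qty | sales.yr | sales.rank | sales.name
3 | 1 | 70 | 6 | 1 | 1 | hank
After GROUP BY (1 rows):
sales.qty | max_yr
6 | 3
After ORDER BY (1 rows):
sales.qty | max_yr
6 | 3

== RESULT ==
sales.qty | max_yr
6 | 3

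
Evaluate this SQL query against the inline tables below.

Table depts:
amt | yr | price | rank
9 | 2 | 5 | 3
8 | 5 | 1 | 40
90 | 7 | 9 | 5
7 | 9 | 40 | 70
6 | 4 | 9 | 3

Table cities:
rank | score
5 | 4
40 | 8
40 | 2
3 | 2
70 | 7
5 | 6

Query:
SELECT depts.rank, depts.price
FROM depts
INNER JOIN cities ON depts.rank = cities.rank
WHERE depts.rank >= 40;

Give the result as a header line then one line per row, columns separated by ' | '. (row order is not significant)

== RESULT ==
depts.rank | depts.price
40 | 1
40 | 1
70 | 40

Derivation:
After JOIN cities (7 rows):
depts.amt | depts.yr | depts.price | depts.rank | cities.rank | cities.score
9 | 2 | 5 | 3 | 3 | 2
8 | 5 | 1 | 40 | 40 | 8
8 | 5 | 1 | 40 | 40 | 2
90 | 7 | 9 | 5 | 5 | 4
90 | 7 | 9 | 5 | 5 | 6
7 | 9 | 40 | 70 | 70 | 7
6 | 4 | 9 | 3 | 3 | 2
After WHERE (3 rows):
depts.amt | depts.yr | depts.price | depts.rank | cities.rank | cities.score
8 | 5 | 1 | 40 | 40 | 8
8 | 5 | 1 | 40 | 40 | 2
7 | 9 | 40 | 70 | 70 | 7
After SELECT (3 rows):
depts.rank | depts.price
40 | 1
40 | 1
70 | 40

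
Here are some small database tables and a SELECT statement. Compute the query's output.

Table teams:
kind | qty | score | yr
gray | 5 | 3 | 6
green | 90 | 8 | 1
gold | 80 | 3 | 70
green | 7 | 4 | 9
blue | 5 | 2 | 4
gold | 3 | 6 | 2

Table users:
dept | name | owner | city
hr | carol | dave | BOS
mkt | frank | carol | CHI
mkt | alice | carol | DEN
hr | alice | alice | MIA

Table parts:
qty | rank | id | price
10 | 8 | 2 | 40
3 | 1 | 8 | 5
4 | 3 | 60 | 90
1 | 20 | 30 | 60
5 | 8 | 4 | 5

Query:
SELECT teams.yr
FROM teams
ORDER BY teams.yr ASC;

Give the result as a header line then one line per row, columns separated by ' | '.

== RESULT ==
teams.yr
1
2
4
6
9
70

Derivation:
After SELECT (6 rows):
teams.yr
6
1
70
9
4
2
After ORDER BY (6 rows):
teams.yr
1
2
4
6
9
70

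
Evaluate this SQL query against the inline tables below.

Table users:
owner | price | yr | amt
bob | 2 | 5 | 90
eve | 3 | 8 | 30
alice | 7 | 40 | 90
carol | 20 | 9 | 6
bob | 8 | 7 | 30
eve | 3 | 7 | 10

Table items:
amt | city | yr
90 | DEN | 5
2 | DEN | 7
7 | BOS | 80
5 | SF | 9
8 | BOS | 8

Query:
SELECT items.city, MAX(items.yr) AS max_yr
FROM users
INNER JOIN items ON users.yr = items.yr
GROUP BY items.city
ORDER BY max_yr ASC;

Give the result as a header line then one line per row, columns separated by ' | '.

After JOIN items (5 rows):
users.owner | users.price | users.yr | users.amt | items.amt | items.city | items.yr
bob | 2 | 5 | 90 | 90 | DEN | 5
eve | 3 | 8 | 30 | 8 | BOS | 8
carol | 20 | 9 | 6 | 5 | SF | 9
bob | 8 | 7 | 30 | 2 | DEN | 7
eve | 3 | 7 | 10 | 2 | DEN | 7
After GROUP BY (3 rows):
items.city | max_yr
DEN | 7
BOS | 8
SF | 9
After ORDER BY (3 rows):
items.city | max_yr
DEN | 7
BOS | 8
SF | 9

== RESULT ==
items.city | max_yr
DEN | 7
BOS | 8
SF | 9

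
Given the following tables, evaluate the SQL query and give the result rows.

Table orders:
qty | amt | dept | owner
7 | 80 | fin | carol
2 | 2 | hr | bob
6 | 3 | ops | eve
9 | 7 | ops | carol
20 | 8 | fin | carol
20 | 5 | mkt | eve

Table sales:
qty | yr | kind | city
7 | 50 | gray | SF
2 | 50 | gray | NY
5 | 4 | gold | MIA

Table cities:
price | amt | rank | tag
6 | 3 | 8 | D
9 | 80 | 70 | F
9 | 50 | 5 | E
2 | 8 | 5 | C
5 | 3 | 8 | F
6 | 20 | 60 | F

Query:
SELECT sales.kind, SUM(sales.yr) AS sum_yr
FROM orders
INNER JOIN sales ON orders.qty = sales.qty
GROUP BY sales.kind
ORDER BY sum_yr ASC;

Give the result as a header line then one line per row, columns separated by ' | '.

After JOIN sales (2 rows):
orders.qty | orders.amt | orders.dept | orders.owner | sales.qty | sales.yr | sales.kind | sales.city
7 | 80 | fin | carol | 7 | 50 | gray | SF
2 | 2 | hr | bob | 2 | 50 | gray | NY
After GROUP BY (1 rows):
sales.kind | sum_yr
gray | 100
After ORDER BY (1 rows):
sales.kind | sum_yr
gray | 100

== RESULT ==
sales.kind | sum_yr
gray | 100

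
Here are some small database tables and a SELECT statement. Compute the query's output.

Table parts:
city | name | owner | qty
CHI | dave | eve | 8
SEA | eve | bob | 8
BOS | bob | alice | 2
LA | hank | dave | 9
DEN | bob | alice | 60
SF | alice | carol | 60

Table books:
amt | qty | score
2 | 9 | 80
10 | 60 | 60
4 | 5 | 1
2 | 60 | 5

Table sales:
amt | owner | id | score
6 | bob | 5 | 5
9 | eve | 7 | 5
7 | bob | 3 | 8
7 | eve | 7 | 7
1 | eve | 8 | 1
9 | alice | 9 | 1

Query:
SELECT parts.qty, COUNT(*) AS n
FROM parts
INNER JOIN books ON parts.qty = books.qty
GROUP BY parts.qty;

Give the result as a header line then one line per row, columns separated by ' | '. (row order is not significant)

== RESULT ==
parts.qty | n
9 | 1
60 | 4

Derivation:
After JOIN books (5 rows):
parts.city | parts.name | parts.owner | parts.qty | books.amt | books.qty | books.score
LA | hank | dave | 9 | 2 | 9 | 80
DEN | bob | alice | 60 | 10 | 60 | 60
DEN | bob | alice | 60 | 2 | 60 | 5
SF | alice | carol | 60 | 10 | 60 | 60
SF | alice | carol | 60 | 2 | 60 | 5
After GROUP BY (2 rows):
parts.qty | n
9 | 1
60 | 4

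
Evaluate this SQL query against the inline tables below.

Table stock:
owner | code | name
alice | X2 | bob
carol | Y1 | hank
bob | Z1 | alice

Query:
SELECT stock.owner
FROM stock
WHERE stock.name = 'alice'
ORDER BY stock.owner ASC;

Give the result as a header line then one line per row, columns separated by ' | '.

== RESULT ==
stock.owner
bob

Derivation:
After WHERE (1 rows):
stock.owner | stock.code | stock.name
bob | Z1 | alice
After SELECT (1 rows):
stock.owner
bob
After ORDER BY (1 rows):
stock.owner
bob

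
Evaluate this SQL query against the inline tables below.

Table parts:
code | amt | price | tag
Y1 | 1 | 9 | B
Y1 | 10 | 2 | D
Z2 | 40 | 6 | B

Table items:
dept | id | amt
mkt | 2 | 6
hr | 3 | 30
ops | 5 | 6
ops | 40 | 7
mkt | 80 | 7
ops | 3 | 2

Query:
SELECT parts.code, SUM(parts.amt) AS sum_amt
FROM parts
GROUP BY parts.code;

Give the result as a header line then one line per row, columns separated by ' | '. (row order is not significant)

After GROUP BY (2 rows):
parts.code | sum_amt
Y1 | 11
Z2 | 40

== RESULT ==
parts.code | sum_amt
Y1 | 11
Z2 | 40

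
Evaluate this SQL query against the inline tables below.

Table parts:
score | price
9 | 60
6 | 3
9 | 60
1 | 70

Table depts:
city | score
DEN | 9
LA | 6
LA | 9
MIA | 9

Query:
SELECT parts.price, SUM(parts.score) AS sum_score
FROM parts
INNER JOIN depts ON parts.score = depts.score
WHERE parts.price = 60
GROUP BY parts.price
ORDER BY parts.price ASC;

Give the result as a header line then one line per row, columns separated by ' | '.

== RESULT ==
parts.price | sum_score
60 | 54

Derivation:
After JOIN depts (7 rows):
parts.score | parts.price | depts.city | depts.score
9 | 60 | DEN | 9
9 | 60 | LA | 9
9 | 60 | MIA | 9
6 | 3 | LA | 6
9 | 60 | DEN | 9
9 | 60 | LA | 9
9 | 60 | MIA | 9
After WHERE (6 rows):
parts.score | parts.price | depts.city | depts.score
9 | 60 | DEN | 9
9 | 60 | LA | 9
9 | 60 | MIA | 9
9 | 60 | DEN | 9
9 | 60 | LA | 9
9 | 60 | MIA | 9
After GROUP BY (1 rows):
parts.price | sum_score
60 | 54
After ORDER BY (1 rows):
parts.price | sum_score
60 | 54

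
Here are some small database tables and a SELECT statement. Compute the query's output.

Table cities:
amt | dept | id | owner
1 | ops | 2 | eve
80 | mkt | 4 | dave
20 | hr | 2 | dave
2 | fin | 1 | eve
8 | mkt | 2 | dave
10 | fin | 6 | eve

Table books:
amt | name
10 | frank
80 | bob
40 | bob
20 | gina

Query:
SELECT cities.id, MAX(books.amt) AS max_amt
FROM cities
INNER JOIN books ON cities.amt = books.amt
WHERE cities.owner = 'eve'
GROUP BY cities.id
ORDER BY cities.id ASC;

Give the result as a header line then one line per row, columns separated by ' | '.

== RESULT ==
cities.id | max_amt
6 | 10

Derivation:
After JOIN books (3 rows):
cities.amt | cities.dept | cities.id | cities.owner | books.amt | books.name
80 | mkt | 4 | dave | 80 | bob
20 | hr | 2 | dave | 20 | gina
10 | fin | 6 | eve | 10 | frank
After WHERE (1 rows):
cities.amt | cities.dept | cities.id | cities.owner | books.amt | books.name
10 | fin | 6 | eve | 10 | frank
After GROUP BY (1 rows):
cities.id | max_amt
6 | 10
After ORDER BY (1 rows):
cities.id | max_amt
6 | 10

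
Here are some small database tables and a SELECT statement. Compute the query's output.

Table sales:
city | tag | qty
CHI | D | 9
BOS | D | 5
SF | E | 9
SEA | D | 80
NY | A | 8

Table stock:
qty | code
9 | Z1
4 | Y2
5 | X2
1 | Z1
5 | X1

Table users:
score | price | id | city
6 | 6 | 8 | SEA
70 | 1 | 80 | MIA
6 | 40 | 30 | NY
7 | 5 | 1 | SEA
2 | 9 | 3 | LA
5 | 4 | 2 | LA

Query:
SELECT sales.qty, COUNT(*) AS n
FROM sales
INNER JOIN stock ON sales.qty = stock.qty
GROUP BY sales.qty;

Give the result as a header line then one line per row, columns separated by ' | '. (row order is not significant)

After JOIN stock (4 rows):
sales.city | sales.tag | sales.qty | stock.qty | stock.code
CHI | D | 9 | 9 | Z1
BOS | D | 5 | 5 | X2
BOS | D | 5 | 5 | X1
SF | E | 9 | 9 | Z1
After GROUP BY (2 rows):
sales.qty | n
9 | 2
5 | 2

== RESULT ==
sales.qty | n
9 | 2
5 | 2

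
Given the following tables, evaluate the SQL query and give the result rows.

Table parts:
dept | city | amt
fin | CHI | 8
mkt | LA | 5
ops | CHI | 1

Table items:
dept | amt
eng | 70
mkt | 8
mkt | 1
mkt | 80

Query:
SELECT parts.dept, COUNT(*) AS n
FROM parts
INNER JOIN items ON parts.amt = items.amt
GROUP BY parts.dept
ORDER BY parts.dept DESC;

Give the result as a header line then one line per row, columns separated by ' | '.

After JOIN items (2 rows):
parts.dept | parts.city | parts.amt | items.dept | items.amt
fin | CHI | 8 | mkt | 8
ops | CHI | 1 | mkt | 1
After GROUP BY (2 rows):
parts.dept | n
fin | 1
ops | 1
After ORDER BY (2 rows):
parts.dept | n
ops | 1
fin | 1

== RESULT ==
parts.dept | n
ops | 1
fin | 1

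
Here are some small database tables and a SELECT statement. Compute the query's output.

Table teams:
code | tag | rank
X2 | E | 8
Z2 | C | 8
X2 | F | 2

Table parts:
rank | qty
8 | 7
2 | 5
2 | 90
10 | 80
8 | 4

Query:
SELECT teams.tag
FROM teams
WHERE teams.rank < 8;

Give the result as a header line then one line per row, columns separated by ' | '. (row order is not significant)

== RESULT ==
teams.tag
F

Derivation:
After WHERE (1 rows):
teams.code | teams.tag | teams.rank
X2 | F | 2
After SELECT (1 rows):
teams.tag
F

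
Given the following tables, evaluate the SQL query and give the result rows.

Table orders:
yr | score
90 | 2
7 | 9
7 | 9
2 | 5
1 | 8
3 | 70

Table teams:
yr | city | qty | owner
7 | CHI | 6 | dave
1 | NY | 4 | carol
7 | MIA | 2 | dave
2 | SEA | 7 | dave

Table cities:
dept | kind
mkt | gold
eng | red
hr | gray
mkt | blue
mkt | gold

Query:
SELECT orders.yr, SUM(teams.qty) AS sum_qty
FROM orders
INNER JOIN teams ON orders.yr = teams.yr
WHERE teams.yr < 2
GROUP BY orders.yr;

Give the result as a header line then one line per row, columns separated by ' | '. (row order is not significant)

== RESULT ==
orders.yr | sum_qty
1 | 4

Derivation:
After JOIN teams (6 rows):
orders.yr | orders.score | teams.yr | teams.city | teams.qty | teams.owner
7 | 9 | 7 | CHI | 6 | dave
7 | 9 | 7 | MIA | 2 | dave
7 | 9 | 7 | CHI | 6 | dave
7 | 9 | 7 | MIA | 2 | dave
2 | 5 | 2 | SEA | 7 | dave
1 | 8 | 1 | NY | 4 | carol
After WHERE (1 rows):
orders.yr | orders.score | teams.yr | teams.city | teams.qty | teams.owner
1 | 8 | 1 | NY | 4 | carol
After GROUP BY (1 rows):
orders.yr | sum_qty
1 | 4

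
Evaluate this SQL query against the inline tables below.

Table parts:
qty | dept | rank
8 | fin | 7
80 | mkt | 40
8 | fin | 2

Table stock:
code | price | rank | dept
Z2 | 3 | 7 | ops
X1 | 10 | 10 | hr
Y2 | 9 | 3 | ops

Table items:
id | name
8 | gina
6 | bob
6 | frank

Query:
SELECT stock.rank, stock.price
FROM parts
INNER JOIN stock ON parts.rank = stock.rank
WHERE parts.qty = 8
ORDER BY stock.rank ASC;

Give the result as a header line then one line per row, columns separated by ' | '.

== RESULT ==
stock.rank | stock.price
7 | 3

Derivation:
After JOIN stock (1 rows):
parts.qty | parts.dept | parts.rank | stock.code | stock.price | stock.rank | stock.dept
8 | fin | 7 | Z2 | 3 | 7 | ops
After WHERE (1 rows):
parts.qty | parts.dept | parts.rank | stock.code | stock.price | stock.rank | stock.dept
8 | fin | 7 | Z2 | 3 | 7 | ops
After SELECT (1 rows):
stock.rank | stock.price
7 | 3
After ORDER BY (1 rows):
stock.rank | stock.price
7 | 3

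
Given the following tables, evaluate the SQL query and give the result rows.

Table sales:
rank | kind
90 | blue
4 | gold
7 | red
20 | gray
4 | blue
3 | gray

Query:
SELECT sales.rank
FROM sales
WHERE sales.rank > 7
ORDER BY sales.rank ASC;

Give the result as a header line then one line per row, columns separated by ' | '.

After WHERE (2 rows):
sales.rank | sales.kind
90 | blue
20 | gray
After SELECT (2 rows):
sales.rank
90
20
After ORDER BY (2 rows):
sales.rank
20
90

== RESULT ==
sales.rank
20
90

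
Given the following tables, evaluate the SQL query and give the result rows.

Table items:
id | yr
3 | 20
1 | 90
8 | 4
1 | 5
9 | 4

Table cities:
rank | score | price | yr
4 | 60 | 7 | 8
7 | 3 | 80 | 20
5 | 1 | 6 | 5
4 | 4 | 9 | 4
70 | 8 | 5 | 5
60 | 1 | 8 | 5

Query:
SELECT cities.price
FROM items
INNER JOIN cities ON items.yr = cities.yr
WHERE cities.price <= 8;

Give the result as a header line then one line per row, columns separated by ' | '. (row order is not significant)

After JOIN cities (6 rows):
items.id | items.yr | cities.rank | cities.score | cities.price | cities.yr
3 | 20 | 7 | 3 | 80 | 20
8 | 4 | 4 | 4 | 9 | 4
1 | 5 | 5 | 1 | 6 | 5
1 | 5 | 70 | 8 | 5 | 5
1 | 5 | 60 | 1 | 8 | 5
9 | 4 | 4 | 4 | 9 | 4
After WHERE (3 rows):
items.id | items.yr | cities.rank | cities.score | cities.price | cities.yr
1 | 5 | 5 | 1 | 6 | 5
1 | 5 | 70 | 8 | 5 | 5
1 | 5 | 60 | 1 | 8 | 5
After SELECT (3 rows):
cities.price
6
5
8

== RESULT ==
cities.price
6
5
8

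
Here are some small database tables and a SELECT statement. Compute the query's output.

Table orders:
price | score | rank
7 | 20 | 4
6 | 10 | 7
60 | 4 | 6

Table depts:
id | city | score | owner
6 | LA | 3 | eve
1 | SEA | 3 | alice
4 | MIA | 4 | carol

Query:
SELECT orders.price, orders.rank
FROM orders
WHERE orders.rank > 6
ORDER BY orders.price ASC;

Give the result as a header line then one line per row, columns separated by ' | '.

== RESULT ==
orders.price | orders.rank
6 | 7

Derivation:
After WHERE (1 rows):
orders.price | orders.score | orders.rank
6 | 10 | 7
After SELECT (1 rows):
orders.price | orders.rank
6 | 7
After ORDER BY (1 rows):
orders.price | orders.rank
6 | 7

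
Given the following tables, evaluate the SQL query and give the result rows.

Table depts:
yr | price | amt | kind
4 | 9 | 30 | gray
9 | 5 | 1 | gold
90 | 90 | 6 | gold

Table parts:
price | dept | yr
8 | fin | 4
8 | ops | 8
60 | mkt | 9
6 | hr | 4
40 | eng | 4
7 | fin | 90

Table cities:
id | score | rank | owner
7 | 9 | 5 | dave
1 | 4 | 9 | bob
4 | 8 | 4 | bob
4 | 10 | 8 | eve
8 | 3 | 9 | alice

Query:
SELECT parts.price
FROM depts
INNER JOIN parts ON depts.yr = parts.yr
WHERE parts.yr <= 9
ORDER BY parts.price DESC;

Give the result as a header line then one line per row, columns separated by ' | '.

After JOIN parts (5 rows):
depts.yr | depts.price | depts.amt | depts.kind | parts.price | parts.dept | parts.yr
4 | 9 | 30 | gray | 8 | fin | 4
4 | 9 | 30 | gray | 6 | hr | 4
4 | 9 | 30 | gray | 40 | eng | 4
9 | 5 | 1 | gold | 60 | mkt | 9
90 | 90 | 6 | gold | 7 | fin | 90
After WHERE (4 rows):
depts.yr | depts.price | depts.amt | depts.kind | parts.price | parts.dept | parts.yr
4 | 9 | 30 | gray | 8 | fin | 4
4 | 9 | 30 | gray | 6 | hr | 4
4 | 9 | 30 | gray | 40 | eng | 4
9 | 5 | 1 | gold | 60 | mkt | 9
After SELECT (4 rows):
parts.price
8
6
40
60
After ORDER BY (4 rows):
parts.price
60
40
8
6

== RESULT ==
parts.price
60
40
8
6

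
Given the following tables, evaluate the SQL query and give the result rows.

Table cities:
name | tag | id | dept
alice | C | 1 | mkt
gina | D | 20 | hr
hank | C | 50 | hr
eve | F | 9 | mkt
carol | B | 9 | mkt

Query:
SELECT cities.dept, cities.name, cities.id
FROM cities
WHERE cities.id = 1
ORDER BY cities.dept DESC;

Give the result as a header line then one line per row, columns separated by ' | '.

After WHERE (1 rows):
cities.name | cities.tag | cities.id | cities.dept
alice | C | 1 | mkt
After SELECT (1 rows):
cities.dept | cities.name | cities.id
mkt | alice | 1
After ORDER BY (1 rows):
cities.dept | cities.name | cities.id
mkt | alice | 1

== RESULT ==
cities.dept | cities.name | cities.id
mkt | alice | 1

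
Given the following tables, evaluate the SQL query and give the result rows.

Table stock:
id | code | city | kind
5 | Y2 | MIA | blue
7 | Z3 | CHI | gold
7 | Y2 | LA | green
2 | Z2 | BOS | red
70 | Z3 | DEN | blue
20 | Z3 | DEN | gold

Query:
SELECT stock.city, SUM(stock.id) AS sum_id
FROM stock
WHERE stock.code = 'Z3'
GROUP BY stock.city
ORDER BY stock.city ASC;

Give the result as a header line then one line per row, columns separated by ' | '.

After WHERE (3 rows):
stock.id | stock.code | stock.city | stock.kind
7 | Z3 | CHI | gold
70 | Z3 | DEN | blue
20 | Z3 | DEN | gold
After GROUP BY (2 rows):
stock.city | sum_id
CHI | 7
DEN | 90
After ORDER BY (2 rows):
stock.city | sum_id
CHI | 7
DEN | 90

== RESULT ==
stock.city | sum_id
CHI | 7
DEN | 90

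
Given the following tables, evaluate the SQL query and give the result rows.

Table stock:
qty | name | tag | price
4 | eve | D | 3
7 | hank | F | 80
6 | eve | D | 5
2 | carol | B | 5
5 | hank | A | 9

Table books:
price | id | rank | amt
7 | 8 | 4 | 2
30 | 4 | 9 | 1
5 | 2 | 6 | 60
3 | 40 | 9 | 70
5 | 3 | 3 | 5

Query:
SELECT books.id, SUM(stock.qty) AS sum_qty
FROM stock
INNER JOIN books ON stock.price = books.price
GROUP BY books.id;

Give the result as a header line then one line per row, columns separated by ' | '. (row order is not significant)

== RESULT ==
books.id | sum_qty
40 | 4
2 | 8
3 | 8

Derivation:
After JOIN books (5 rows):
stock.qty | stock.name | stock.tag | stock.price | books.price | books.id | books.rank | books.amt
4 | eve | D | 3 | 3 | 40 | 9 | 70
6 | eve | D | 5 | 5 | 2 | 6 | 60
6 | eve | D | 5 | 5 | 3 | 3 | 5
2 | carol | B | 5 | 5 | 2 | 6 | 60
2 | carol | B | 5 | 5 | 3 | 3 | 5
After GROUP BY (3 rows):
books.id | sum_qty
40 | 4
2 | 8
3 | 8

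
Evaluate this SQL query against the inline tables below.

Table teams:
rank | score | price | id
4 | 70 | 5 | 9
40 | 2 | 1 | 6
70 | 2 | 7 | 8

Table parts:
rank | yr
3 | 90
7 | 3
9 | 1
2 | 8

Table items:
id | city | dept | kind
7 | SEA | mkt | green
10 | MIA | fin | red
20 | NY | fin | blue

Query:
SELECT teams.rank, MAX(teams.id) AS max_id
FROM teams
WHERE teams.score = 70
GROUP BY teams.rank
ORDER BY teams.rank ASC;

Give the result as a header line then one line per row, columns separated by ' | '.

== RESULT ==
teams.rank | max_id
4 | 9

Derivation:
After WHERE (1 rows):
teams.rank | teams.score | teams.price | teams.id
4 | 70 | 5 | 9
After GROUP BY (1 rows):
teams.rank | max_id
4 | 9
After ORDER BY (1 rows):
teams.rank | max_id
4 | 9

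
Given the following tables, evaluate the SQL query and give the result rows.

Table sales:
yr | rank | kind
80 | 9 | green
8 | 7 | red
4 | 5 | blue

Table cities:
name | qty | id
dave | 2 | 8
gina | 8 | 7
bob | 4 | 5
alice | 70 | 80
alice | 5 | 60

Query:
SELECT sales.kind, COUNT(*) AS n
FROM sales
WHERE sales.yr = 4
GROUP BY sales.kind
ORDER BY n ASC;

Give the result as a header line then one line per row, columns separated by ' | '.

== RESULT ==
sales.kind | n
blue | 1

Derivation:
After WHERE (1 rows):
sales.yr | sales.rank | sales.kind
4 | 5 | blue
After GROUP BY (1 rows):
sales.kind | n
blue | 1
After ORDER BY (1 rows):
sales.kind | n
blue | 1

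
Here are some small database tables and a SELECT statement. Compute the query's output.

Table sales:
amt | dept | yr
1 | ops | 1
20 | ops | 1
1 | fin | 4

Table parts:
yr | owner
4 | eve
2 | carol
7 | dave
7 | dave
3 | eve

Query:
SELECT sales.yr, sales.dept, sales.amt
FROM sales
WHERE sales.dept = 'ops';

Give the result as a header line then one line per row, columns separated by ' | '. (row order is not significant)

After WHERE (2 rows):
sales.amt | sales.dept | sales.yr
1 | ops | 1
20 | ops | 1
After SELECT (2 rows):
sales.yr | sales.dept | sales.amt
1 | ops | 1
1 | ops | 20

== RESULT ==
sales.yr | sales.dept | sales.amt
1 | ops | 1
1 | ops | 20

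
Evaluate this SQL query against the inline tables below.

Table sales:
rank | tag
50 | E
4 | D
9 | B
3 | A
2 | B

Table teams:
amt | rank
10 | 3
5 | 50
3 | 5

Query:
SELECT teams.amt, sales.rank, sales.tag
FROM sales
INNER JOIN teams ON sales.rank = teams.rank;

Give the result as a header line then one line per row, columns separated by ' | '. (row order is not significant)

== RESULT ==
teams.amt | sales.rank | sales.tag
5 | 50 | E
10 | 3 | A

Derivation:
After JOIN teams (2 rows):
sales.rank | sales.tag | teams.amt | teams.rank
50 | E | 5 | 50
3 | A | 10 | 3
After SELECT (2 rows):
teams.amt | sales.rank | sales.tag
5 | 50 | E
10 | 3 | A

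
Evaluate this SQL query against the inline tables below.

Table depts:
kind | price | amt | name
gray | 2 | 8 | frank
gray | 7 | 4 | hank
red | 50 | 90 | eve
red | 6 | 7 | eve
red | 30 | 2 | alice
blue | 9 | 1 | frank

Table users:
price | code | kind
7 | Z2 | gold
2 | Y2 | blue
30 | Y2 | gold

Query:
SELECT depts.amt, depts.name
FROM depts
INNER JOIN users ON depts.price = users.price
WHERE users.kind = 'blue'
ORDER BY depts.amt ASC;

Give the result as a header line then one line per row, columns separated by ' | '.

== RESULT ==
depts.amt | depts.name
8 | frank

Derivation:
After JOIN users (3 rows):
depts.kind | depts.price | depts.amt | depts.name | users.price | users.code | users.kind
gray | 2 | 8 | frank | 2 | Y2 | blue
gray | 7 | 4 | hank | 7 | Z2 | gold
red | 30 | 2 | alice | 30 | Y2 | gold
After WHERE (1 rows):
depts.kind | depts.price | depts.amt | depts.name | users.price | users.code | users.kind
gray | 2 | 8 | frank | 2 | Y2 | blue
After SELECT (1 rows):
depts.amt | depts.name
8 | frank
After ORDER BY (1 rows):
depts.amt | depts.name
8 | frank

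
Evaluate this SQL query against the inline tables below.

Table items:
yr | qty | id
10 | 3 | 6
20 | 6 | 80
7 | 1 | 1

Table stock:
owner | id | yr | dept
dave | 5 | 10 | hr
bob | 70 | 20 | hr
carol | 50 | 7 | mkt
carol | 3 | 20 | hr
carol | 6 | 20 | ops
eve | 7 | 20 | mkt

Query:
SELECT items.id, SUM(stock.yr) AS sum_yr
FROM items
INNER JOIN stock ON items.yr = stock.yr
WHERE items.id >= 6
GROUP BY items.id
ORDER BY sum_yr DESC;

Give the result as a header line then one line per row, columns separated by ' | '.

== RESULT ==
items.id | sum_yr
80 | 80
6 | 10

Derivation:
After JOIN stock (6 rows):
items.yr | items.qty | items.id | stock.owner | stock.id | stock.yr | stock.dept
10 | 3 | 6 | dave | 5 | 10 | hr
20 | 6 | 80 | bob | 70 | 20 | hr
20 | 6 | 80 | carol | 3 | 20 | hr
20 | 6 | 80 | carol | 6 | 20 | ops
20 | 6 | 80 | eve | 7 | 20 | mkt
7 | 1 | 1 | carol | 50 | 7 | mkt
After WHERE (5 rows):
items.yr | items.qty | items.id | stock.owner | stock.id | stock.yr | stock.dept
10 | 3 | 6 | dave | 5 | 10 | hr
20 | 6 | 80 | bob | 70 | 20 | hr
20 | 6 | 80 | carol | 3 | 20 | hr
20 | 6 | 80 | carol | 6 | 20 | ops
20 | 6 | 80 | eve | 7 | 20 | mkt
After GROUP BY (2 rows):
items.id | sum_yr
6 | 10
80 | 80
After ORDER BY (2 rows):
items.id | sum_yr
80 | 80
6 | 10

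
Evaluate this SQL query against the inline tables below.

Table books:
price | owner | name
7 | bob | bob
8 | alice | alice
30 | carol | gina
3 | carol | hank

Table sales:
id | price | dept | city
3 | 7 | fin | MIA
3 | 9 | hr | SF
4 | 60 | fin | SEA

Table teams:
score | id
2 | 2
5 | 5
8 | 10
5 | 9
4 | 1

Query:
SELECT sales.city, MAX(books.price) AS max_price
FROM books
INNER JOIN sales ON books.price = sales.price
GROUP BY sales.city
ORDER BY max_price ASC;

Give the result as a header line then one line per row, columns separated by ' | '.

== RESULT ==
sales.city | max_price
MIA | 7

Derivation:
After JOIN sales (1 rows):
books.price | books.owner | books.name | sales.id | sales.price | sales.dept | sales.city
7 | bob | bob | 3 | 7 | fin | MIA
After GROUP BY (1 rows):
sales.city | max_price
MIA | 7
After ORDER BY (1 rows):
sales.city | max_price
MIA | 7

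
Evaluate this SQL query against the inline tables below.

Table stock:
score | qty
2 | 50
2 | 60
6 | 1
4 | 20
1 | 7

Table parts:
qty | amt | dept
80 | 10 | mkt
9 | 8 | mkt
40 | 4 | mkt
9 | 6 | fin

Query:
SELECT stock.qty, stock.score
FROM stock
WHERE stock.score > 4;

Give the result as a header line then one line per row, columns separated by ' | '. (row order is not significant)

== RESULT ==
stock.qty | stock.score
1 | 6

Derivation:
After WHERE (1 rows):
stock.score | stock.qty
6 | 1
After SELECT (1 rows):
stock.qty | stock.score
1 | 6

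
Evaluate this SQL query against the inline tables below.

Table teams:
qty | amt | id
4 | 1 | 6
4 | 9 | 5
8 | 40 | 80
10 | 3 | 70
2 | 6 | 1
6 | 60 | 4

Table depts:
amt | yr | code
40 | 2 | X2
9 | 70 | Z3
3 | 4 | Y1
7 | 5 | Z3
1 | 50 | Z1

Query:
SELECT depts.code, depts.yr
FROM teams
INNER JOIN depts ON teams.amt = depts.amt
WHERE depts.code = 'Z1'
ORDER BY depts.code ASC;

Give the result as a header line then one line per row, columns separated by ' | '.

After JOIN depts (4 rows):
teams.qty | teams.amt | teams.id | depts.amt | depts.yr | depts.code
4 | 1 | 6 | 1 | 50 | Z1
4 | 9 | 5 | 9 | 70 | Z3
8 | 40 | 80 | 40 | 2 | X2
10 | 3 | 70 | 3 | 4 | Y1
After WHERE (1 rows):
teams.qty | teams.amt | teams.id | depts.amt | depts.yr | depts.code
4 | 1 | 6 | 1 | 50 | Z1
After SELECT (1 rows):
depts.code | depts.yr
Z1 | 50
After ORDER BY (1 rows):
depts.code | depts.yr
Z1 | 50

== RESULT ==
depts.code | depts.yr
Z1 | 50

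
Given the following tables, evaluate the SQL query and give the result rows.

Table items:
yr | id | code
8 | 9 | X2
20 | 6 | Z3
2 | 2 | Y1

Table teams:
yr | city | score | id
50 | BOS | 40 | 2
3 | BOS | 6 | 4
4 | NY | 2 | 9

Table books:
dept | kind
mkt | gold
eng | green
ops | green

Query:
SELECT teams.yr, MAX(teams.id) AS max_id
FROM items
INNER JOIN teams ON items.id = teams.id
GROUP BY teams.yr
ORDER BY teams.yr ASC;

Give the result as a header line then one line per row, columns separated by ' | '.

After JOIN teams (2 rows):
items.yr | items.id | items.code | teams.yr | teams.city | teams.score | teams.id
8 | 9 | X2 | 4 | NY | 2 | 9
2 | 2 | Y1 | 50 | BOS | 40 | 2
After GROUP BY (2 rows):
teams.yr | max_id
4 | 9
50 | 2
After ORDER BY (2 rows):
teams.yr | max_id
4 | 9
50 | 2

== RESULT ==
teams.yr | max_id
4 | 9
50 | 2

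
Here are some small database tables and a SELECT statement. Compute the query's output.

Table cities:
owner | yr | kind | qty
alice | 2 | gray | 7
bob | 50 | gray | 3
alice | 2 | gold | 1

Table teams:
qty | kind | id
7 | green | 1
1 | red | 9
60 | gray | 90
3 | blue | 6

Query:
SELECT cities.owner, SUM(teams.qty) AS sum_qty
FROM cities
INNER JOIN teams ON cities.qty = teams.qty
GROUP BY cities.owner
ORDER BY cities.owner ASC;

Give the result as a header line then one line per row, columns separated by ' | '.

== RESULT ==
cities.owner | sum_qty
alice | 8
bob | 3

Derivation:
After JOIN teams (3 rows):
cities.owner | cities.yr | cities.kind | cities.qty | teams.qty | teams.kind | teams.id
alice | 2 | gray | 7 | 7 | green | 1
bob | 50 | gray | 3 | 3 | blue | 6
alice | 2 | gold | 1 | 1 | red | 9
After GROUP BY (2 rows):
cities.owner | sum_qty
alice | 8
bob | 3
After ORDER BY (2 rows):
cities.owner | sum_qty
alice | 8
bob | 3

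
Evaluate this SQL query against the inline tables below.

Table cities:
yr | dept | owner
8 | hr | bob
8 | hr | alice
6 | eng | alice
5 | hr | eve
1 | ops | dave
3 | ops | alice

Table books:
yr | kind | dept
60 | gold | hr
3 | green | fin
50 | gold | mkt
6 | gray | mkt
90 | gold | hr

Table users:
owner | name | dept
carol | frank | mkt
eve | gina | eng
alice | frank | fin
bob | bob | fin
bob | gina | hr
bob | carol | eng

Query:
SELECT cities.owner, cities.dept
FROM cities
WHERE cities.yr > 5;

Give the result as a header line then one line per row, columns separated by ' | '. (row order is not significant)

After WHERE (3 rows):
cities.yr | cities.dept | cities.owner
8 | hr | bob
8 | hr | alice
6 | eng | alice
After SELECT (3 rows):
cities.owner | cities.dept
bob | hr
alice | hr
alice | eng

== RESULT ==
cities.owner | cities.dept
bob | hr
alice | hr
alice | eng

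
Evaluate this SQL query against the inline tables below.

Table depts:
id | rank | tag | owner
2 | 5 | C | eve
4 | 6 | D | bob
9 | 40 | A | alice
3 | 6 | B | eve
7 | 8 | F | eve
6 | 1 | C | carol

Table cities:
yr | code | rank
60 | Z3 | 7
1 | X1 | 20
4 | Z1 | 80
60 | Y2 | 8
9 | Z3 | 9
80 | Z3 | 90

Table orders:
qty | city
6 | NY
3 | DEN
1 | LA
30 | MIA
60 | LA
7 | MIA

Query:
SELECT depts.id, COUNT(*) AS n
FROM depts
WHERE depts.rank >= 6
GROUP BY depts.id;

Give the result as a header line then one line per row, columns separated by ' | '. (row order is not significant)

After WHERE (4 rows):
depts.id | depts.rank | depts.tag | depts.owner
4 | 6 | D | bob
9 | 40 | A | alice
3 | 6 | B | eve
7 | 8 | F | eve
After GROUP BY (4 rows):
depts.id | n
4 | 1
9 | 1
3 | 1
7 | 1

== RESULT ==
depts.id | n
4 | 1
9 | 1
3 | 1
7 | 1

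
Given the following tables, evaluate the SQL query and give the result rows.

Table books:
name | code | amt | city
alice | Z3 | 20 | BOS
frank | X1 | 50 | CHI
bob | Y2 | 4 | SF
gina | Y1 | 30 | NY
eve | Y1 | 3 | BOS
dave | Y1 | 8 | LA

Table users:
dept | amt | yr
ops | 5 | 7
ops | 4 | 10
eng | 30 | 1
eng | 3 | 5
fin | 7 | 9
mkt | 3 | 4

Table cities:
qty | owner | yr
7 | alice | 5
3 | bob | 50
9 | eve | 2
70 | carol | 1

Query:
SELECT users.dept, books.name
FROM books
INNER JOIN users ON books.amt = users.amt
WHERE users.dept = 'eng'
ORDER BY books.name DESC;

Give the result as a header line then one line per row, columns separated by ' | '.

After JOIN users (4 rows):
books.name | books.code | books.amt | books.city | users.dept | users.amt | users.yr
bob | Y2 | 4 | SF | ops | 4 | 10
gina | Y1 | 30 | NY | eng | 30 | 1
eve | Y1 | 3 | BOS | eng | 3 | 5
eve | Y1 | 3 | BOS | mkt | 3 | 4
After WHERE (2 rows):
books.name | books.code | books.amt | books.city | users.dept | users.amt | users.yr
gina | Y1 | 30 | NY | eng | 30 | 1
eve | Y1 | 3 | BOS | eng | 3 | 5
After SELECT (2 rows):
users.dept | books.name
eng | gina
eng | eve
After ORDER BY (2 rows):
users.dept | books.name
eng | gina
eng | eve

== RESULT ==
users.dept | books.name
eng | gina
eng | eve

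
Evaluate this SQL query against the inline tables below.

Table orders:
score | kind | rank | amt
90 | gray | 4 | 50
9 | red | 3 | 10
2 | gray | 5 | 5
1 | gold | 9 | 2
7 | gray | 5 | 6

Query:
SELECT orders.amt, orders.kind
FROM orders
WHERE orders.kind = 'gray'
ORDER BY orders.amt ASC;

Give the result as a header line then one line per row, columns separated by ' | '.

After WHERE (3 rows):
orders.score | orders.kind | orders.rank | orders.amt
90 | gray | 4 | 50
2 | gray | 5 | 5
7 | gray | 5 | 6
After SELECT (3 rows):
orders.amt | orders.kind
50 | gray
5 | gray
6 | gray
After ORDER BY (3 rows):
orders.amt | orders.kind
5 | gray
6 | gray
50 | gray

== RESULT ==
orders.amt | orders.kind
5 | gray
6 | gray
50 | gray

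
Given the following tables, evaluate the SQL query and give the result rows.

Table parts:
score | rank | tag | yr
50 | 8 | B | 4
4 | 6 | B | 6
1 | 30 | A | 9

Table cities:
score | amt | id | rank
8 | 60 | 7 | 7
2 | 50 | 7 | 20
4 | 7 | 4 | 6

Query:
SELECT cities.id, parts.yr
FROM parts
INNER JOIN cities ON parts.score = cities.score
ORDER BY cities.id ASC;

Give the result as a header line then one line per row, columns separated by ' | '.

== RESULT ==
cities.id | parts.yr
4 | 6

Derivation:
After JOIN cities (1 rows):
parts.score | parts.rank | parts.tag | parts.yr | cities.score | cities.amt | cities.id | cities.rank
4 | 6 | B | 6 | 4 | 7 | 4 | 6
After SELECT (1 rows):
cities.id | parts.yr
4 | 6
After ORDER BY (1 rows):
cities.id | parts.yr
4 | 6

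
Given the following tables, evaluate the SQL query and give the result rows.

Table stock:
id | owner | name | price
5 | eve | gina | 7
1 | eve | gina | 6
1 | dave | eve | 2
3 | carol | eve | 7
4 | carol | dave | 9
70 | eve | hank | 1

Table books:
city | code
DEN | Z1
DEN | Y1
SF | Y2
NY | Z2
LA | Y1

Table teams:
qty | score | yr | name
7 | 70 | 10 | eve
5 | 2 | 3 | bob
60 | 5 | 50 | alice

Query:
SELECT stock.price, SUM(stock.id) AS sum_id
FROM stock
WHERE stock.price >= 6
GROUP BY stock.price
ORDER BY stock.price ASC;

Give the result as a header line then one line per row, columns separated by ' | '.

After WHERE (4 rows):
stock.id | stock.owner | stock.name | stock.price
5 | eve | gina | 7
1 | eve | gina | 6
3 | carol | eve | 7
4 | carol | dave | 9
After GROUP BY (3 rows):
stock.price | sum_id
7 | 8
6 | 1
9 | 4
After ORDER BY (3 rows):
stock.price | sum_id
6 | 1
7 | 8
9 | 4

== RESULT ==
stock.price | sum_id
6 | 1
7 | 8
9 | 4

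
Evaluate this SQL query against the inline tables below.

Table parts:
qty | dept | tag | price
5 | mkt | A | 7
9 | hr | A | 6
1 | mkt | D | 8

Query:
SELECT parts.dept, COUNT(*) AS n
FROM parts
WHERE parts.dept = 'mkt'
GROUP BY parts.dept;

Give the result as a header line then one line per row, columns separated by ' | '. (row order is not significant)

After WHERE (2 rows):
parts.qty | parts.dept | parts.tag | parts.price
5 | mkt | A | 7
1 | mkt | D | 8
After GROUP BY (1 rows):
parts.dept | n
mkt | 2

== RESULT ==
parts.dept | n
mkt | 2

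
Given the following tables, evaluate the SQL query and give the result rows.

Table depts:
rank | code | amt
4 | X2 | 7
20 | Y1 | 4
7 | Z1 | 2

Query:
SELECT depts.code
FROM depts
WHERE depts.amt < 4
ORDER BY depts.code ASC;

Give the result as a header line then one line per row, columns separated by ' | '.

== RESULT ==
depts.code
Z1

Derivation:
After WHERE (1 rows):
depts.rank | depts.code | depts.amt
7 | Z1 | 2
After SELECT (1 rows):
depts.code
Z1
After ORDER BY (1 rows):
depts.code
Z1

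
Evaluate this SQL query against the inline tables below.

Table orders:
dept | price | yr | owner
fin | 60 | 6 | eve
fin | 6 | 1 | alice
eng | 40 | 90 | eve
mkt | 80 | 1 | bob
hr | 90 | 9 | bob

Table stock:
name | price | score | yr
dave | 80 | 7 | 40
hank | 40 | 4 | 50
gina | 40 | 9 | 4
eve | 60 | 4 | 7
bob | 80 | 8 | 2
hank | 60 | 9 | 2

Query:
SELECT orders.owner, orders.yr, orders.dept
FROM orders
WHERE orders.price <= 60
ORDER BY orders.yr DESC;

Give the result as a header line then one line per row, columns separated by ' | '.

After WHERE (3 rows):
orders.dept | orders.price | orders.yr | orders.owner
fin | 60 | 6 | eve
fin | 6 | 1 | alice
eng | 40 | 90 | eve
After SELECT (3 rows):
orders.owner | orders.yr | orders.dept
eve | 6 | fin
alice | 1 | fin
eve | 90 | eng
After ORDER BY (3 rows):
orders.owner | orders.yr | orders.dept
eve | 90 | eng
eve | 6 | fin
alice | 1 | fin

== RESULT ==
orders.owner | orders.yr | orders.dept
eve | 90 | eng
eve | 6 | fin
alice | 1 | fin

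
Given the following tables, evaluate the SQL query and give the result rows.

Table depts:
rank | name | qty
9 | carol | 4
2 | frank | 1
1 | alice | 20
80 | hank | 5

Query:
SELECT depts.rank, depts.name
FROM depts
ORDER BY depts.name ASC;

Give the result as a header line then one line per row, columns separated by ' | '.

After SELECT (4 rows):
depts.rank | depts.name
9 | carol
2 | frank
1 | alice
80 | hank
After ORDER BY (4 rows):
depts.rank | depts.name
1 | alice
9 | carol
2 | frank
80 | hank

== RESULT ==
depts.rank | depts.name
1 | alice
9 | carol
2 | frank
80 | hank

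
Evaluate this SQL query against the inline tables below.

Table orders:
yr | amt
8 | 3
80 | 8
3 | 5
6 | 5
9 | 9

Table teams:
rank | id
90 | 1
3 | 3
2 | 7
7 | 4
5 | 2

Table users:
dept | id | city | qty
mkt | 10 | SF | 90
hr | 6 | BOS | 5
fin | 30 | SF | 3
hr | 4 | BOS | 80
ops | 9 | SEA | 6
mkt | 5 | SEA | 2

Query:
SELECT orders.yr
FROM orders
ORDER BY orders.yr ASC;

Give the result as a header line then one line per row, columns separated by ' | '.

== RESULT ==
orders.yr
3
6
8
9
80

Derivation:
After SELECT (5 rows):
orders.yr
8
80
3
6
9
After ORDER BY (5 rows):
orders.yr
3
6
8
9
80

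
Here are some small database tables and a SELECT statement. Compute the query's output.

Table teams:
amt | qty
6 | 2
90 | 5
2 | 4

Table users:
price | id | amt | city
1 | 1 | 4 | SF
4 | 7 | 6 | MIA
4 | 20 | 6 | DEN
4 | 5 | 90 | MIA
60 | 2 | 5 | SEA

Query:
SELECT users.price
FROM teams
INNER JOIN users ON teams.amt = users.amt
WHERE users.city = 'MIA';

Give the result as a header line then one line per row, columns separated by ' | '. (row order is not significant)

After JOIN users (3 rows):
teams.amt | teams.qty | users.price | users.id | users.amt | users.city
6 | 2 | 4 | 7 | 6 | MIA
6 | 2 | 4 | 20 | 6 | DEN
90 | 5 | 4 | 5 | 90 | MIA
After WHERE (2 rows):
teams.amt | teams.qty | users.price | users.id | users.amt | users.city
6 | 2 | 4 | 7 | 6 | MIA
90 | 5 | 4 | 5 | 90 | MIA
After SELECT (2 rows):
users.price
4
4

== RESULT ==
users.price
4
4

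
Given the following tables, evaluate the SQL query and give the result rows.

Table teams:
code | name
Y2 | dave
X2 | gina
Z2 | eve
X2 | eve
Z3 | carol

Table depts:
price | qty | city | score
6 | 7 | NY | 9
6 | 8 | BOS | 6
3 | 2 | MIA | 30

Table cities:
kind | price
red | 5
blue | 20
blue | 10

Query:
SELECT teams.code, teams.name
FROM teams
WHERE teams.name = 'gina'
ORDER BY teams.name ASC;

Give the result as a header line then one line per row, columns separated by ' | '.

== RESULT ==
teams.code | teams.name
X2 | gina

Derivation:
After WHERE (1 rows):
teams.code | teams.name
X2 | gina
After SELECT (1 rows):
teams.code | teams.name
X2 | gina
After ORDER BY (1 rows):
teams.code | teams.name
X2 | gina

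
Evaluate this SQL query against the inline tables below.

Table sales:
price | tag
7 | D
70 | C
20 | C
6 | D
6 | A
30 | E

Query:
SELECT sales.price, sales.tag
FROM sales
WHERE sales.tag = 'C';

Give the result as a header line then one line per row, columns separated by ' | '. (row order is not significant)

After WHERE (2 rows):
sales.price | sales.tag
70 | C
20 | C
After SELECT (2 rows):
sales.price | sales.tag
70 | C
20 | C

== RESULT ==
sales.price | sales.tag
70 | C
20 | C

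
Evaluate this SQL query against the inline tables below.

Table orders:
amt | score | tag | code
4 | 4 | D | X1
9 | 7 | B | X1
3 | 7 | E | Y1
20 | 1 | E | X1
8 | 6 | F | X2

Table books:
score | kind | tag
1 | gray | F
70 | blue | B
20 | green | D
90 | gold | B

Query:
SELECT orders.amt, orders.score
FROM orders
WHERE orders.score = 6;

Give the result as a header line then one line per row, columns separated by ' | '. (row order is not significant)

== RESULT ==
orders.amt | orders.score
8 | 6

Derivation:
After WHERE (1 rows):
orders.amt | orders.score | orders.tag | orders.code
8 | 6 | F | X2
After SELECT (1 rows):
orders.amt | orders.score
8 | 6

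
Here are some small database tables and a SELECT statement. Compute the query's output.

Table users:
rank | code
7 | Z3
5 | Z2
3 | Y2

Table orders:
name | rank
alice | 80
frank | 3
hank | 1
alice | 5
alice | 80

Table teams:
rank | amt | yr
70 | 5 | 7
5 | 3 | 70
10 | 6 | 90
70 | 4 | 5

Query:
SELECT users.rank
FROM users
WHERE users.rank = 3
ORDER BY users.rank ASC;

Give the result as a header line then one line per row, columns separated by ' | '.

After WHERE (1 rows):
users.rank | users.code
3 | Y2
After SELECT (1 rows):
users.rank
3
After ORDER BY (1 rows):
users.rank
3

== RESULT ==
users.rank
3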